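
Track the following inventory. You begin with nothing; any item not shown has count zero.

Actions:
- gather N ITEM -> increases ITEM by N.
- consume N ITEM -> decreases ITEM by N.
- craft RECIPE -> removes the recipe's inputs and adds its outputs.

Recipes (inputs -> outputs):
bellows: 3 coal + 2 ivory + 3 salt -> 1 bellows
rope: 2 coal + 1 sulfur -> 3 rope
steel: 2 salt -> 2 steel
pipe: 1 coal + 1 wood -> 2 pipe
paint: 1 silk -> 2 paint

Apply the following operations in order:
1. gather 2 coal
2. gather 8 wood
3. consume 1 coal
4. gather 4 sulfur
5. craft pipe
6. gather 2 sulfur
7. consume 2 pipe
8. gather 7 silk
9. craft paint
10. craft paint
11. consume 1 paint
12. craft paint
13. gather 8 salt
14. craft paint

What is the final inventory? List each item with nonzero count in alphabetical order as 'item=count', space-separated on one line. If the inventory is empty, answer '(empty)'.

After 1 (gather 2 coal): coal=2
After 2 (gather 8 wood): coal=2 wood=8
After 3 (consume 1 coal): coal=1 wood=8
After 4 (gather 4 sulfur): coal=1 sulfur=4 wood=8
After 5 (craft pipe): pipe=2 sulfur=4 wood=7
After 6 (gather 2 sulfur): pipe=2 sulfur=6 wood=7
After 7 (consume 2 pipe): sulfur=6 wood=7
After 8 (gather 7 silk): silk=7 sulfur=6 wood=7
After 9 (craft paint): paint=2 silk=6 sulfur=6 wood=7
After 10 (craft paint): paint=4 silk=5 sulfur=6 wood=7
After 11 (consume 1 paint): paint=3 silk=5 sulfur=6 wood=7
After 12 (craft paint): paint=5 silk=4 sulfur=6 wood=7
After 13 (gather 8 salt): paint=5 salt=8 silk=4 sulfur=6 wood=7
After 14 (craft paint): paint=7 salt=8 silk=3 sulfur=6 wood=7

Answer: paint=7 salt=8 silk=3 sulfur=6 wood=7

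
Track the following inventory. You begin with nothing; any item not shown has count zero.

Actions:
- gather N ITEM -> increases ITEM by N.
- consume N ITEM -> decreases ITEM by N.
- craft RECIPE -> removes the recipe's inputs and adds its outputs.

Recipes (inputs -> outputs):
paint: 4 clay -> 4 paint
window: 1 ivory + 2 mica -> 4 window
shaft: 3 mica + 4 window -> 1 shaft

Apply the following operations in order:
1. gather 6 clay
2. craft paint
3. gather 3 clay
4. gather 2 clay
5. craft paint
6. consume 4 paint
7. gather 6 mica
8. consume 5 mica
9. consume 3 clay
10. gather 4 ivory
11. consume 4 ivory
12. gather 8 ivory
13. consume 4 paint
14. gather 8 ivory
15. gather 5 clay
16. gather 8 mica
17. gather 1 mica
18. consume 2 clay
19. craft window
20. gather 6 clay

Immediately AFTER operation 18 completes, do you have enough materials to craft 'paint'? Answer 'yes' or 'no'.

After 1 (gather 6 clay): clay=6
After 2 (craft paint): clay=2 paint=4
After 3 (gather 3 clay): clay=5 paint=4
After 4 (gather 2 clay): clay=7 paint=4
After 5 (craft paint): clay=3 paint=8
After 6 (consume 4 paint): clay=3 paint=4
After 7 (gather 6 mica): clay=3 mica=6 paint=4
After 8 (consume 5 mica): clay=3 mica=1 paint=4
After 9 (consume 3 clay): mica=1 paint=4
After 10 (gather 4 ivory): ivory=4 mica=1 paint=4
After 11 (consume 4 ivory): mica=1 paint=4
After 12 (gather 8 ivory): ivory=8 mica=1 paint=4
After 13 (consume 4 paint): ivory=8 mica=1
After 14 (gather 8 ivory): ivory=16 mica=1
After 15 (gather 5 clay): clay=5 ivory=16 mica=1
After 16 (gather 8 mica): clay=5 ivory=16 mica=9
After 17 (gather 1 mica): clay=5 ivory=16 mica=10
After 18 (consume 2 clay): clay=3 ivory=16 mica=10

Answer: no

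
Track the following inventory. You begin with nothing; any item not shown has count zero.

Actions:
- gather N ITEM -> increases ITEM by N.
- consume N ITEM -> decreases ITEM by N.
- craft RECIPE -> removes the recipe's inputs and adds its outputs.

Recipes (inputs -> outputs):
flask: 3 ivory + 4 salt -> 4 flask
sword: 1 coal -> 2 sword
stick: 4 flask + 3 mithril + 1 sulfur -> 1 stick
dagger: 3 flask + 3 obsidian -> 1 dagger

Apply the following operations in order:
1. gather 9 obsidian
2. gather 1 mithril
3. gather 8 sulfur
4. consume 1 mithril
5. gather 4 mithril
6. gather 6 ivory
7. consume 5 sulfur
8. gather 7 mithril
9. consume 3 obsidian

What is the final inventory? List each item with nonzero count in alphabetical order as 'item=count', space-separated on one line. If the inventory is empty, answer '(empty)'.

After 1 (gather 9 obsidian): obsidian=9
After 2 (gather 1 mithril): mithril=1 obsidian=9
After 3 (gather 8 sulfur): mithril=1 obsidian=9 sulfur=8
After 4 (consume 1 mithril): obsidian=9 sulfur=8
After 5 (gather 4 mithril): mithril=4 obsidian=9 sulfur=8
After 6 (gather 6 ivory): ivory=6 mithril=4 obsidian=9 sulfur=8
After 7 (consume 5 sulfur): ivory=6 mithril=4 obsidian=9 sulfur=3
After 8 (gather 7 mithril): ivory=6 mithril=11 obsidian=9 sulfur=3
After 9 (consume 3 obsidian): ivory=6 mithril=11 obsidian=6 sulfur=3

Answer: ivory=6 mithril=11 obsidian=6 sulfur=3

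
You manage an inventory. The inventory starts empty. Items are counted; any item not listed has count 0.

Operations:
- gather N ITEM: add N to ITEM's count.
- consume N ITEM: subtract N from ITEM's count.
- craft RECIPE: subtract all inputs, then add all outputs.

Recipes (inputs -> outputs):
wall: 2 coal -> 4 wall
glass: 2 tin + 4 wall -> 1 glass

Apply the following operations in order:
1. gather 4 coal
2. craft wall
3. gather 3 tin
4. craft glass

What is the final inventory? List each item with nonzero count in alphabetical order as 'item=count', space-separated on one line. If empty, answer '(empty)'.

After 1 (gather 4 coal): coal=4
After 2 (craft wall): coal=2 wall=4
After 3 (gather 3 tin): coal=2 tin=3 wall=4
After 4 (craft glass): coal=2 glass=1 tin=1

Answer: coal=2 glass=1 tin=1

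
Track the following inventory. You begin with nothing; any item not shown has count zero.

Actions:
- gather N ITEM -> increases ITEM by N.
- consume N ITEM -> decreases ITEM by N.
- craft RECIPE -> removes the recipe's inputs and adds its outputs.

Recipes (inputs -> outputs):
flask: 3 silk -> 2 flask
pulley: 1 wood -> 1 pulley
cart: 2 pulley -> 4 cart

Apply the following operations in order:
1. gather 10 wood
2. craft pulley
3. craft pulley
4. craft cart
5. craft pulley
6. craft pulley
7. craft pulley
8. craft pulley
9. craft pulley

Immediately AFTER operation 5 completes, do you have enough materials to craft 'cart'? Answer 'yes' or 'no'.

Answer: no

Derivation:
After 1 (gather 10 wood): wood=10
After 2 (craft pulley): pulley=1 wood=9
After 3 (craft pulley): pulley=2 wood=8
After 4 (craft cart): cart=4 wood=8
After 5 (craft pulley): cart=4 pulley=1 wood=7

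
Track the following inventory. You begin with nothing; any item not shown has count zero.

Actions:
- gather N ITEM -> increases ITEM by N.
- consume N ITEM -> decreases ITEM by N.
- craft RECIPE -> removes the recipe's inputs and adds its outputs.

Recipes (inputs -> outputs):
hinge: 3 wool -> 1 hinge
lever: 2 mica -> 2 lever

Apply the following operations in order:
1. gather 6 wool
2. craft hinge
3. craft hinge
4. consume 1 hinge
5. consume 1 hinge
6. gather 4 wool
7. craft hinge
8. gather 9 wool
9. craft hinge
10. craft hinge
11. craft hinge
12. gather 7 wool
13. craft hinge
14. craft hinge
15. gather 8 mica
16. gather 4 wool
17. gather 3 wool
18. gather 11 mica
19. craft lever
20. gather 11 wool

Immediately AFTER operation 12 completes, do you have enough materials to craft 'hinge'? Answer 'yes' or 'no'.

After 1 (gather 6 wool): wool=6
After 2 (craft hinge): hinge=1 wool=3
After 3 (craft hinge): hinge=2
After 4 (consume 1 hinge): hinge=1
After 5 (consume 1 hinge): (empty)
After 6 (gather 4 wool): wool=4
After 7 (craft hinge): hinge=1 wool=1
After 8 (gather 9 wool): hinge=1 wool=10
After 9 (craft hinge): hinge=2 wool=7
After 10 (craft hinge): hinge=3 wool=4
After 11 (craft hinge): hinge=4 wool=1
After 12 (gather 7 wool): hinge=4 wool=8

Answer: yes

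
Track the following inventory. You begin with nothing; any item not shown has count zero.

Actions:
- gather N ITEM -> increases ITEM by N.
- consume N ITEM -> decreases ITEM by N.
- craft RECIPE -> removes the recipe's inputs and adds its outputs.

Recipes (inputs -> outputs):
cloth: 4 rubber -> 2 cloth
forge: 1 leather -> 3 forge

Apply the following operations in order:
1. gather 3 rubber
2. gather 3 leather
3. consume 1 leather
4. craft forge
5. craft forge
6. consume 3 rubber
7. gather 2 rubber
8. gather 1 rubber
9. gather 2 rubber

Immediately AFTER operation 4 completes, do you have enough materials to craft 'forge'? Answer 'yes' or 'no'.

After 1 (gather 3 rubber): rubber=3
After 2 (gather 3 leather): leather=3 rubber=3
After 3 (consume 1 leather): leather=2 rubber=3
After 4 (craft forge): forge=3 leather=1 rubber=3

Answer: yes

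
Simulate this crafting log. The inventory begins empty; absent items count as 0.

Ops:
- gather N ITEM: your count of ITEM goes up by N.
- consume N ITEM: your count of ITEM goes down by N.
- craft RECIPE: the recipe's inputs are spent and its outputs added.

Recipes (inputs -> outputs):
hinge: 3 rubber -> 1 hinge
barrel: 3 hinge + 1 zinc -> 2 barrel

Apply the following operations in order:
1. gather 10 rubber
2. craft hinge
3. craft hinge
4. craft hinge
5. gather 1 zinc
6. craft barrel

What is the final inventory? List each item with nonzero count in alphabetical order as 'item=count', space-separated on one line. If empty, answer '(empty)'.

Answer: barrel=2 rubber=1

Derivation:
After 1 (gather 10 rubber): rubber=10
After 2 (craft hinge): hinge=1 rubber=7
After 3 (craft hinge): hinge=2 rubber=4
After 4 (craft hinge): hinge=3 rubber=1
After 5 (gather 1 zinc): hinge=3 rubber=1 zinc=1
After 6 (craft barrel): barrel=2 rubber=1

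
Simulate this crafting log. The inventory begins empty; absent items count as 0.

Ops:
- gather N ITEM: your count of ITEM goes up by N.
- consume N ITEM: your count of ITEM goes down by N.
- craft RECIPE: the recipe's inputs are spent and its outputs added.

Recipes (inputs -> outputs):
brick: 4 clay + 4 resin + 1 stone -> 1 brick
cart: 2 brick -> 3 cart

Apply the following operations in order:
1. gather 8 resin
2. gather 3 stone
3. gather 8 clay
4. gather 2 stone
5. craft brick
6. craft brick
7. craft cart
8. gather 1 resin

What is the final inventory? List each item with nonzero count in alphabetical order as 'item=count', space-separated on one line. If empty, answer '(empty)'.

Answer: cart=3 resin=1 stone=3

Derivation:
After 1 (gather 8 resin): resin=8
After 2 (gather 3 stone): resin=8 stone=3
After 3 (gather 8 clay): clay=8 resin=8 stone=3
After 4 (gather 2 stone): clay=8 resin=8 stone=5
After 5 (craft brick): brick=1 clay=4 resin=4 stone=4
After 6 (craft brick): brick=2 stone=3
After 7 (craft cart): cart=3 stone=3
After 8 (gather 1 resin): cart=3 resin=1 stone=3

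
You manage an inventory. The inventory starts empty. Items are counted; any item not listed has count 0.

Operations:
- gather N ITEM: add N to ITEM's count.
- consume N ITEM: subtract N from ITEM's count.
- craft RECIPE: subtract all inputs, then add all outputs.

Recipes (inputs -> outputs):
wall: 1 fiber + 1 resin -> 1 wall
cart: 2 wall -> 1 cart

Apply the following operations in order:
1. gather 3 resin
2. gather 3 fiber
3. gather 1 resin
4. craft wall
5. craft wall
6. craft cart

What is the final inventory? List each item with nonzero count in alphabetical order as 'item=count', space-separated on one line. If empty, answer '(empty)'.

Answer: cart=1 fiber=1 resin=2

Derivation:
After 1 (gather 3 resin): resin=3
After 2 (gather 3 fiber): fiber=3 resin=3
After 3 (gather 1 resin): fiber=3 resin=4
After 4 (craft wall): fiber=2 resin=3 wall=1
After 5 (craft wall): fiber=1 resin=2 wall=2
After 6 (craft cart): cart=1 fiber=1 resin=2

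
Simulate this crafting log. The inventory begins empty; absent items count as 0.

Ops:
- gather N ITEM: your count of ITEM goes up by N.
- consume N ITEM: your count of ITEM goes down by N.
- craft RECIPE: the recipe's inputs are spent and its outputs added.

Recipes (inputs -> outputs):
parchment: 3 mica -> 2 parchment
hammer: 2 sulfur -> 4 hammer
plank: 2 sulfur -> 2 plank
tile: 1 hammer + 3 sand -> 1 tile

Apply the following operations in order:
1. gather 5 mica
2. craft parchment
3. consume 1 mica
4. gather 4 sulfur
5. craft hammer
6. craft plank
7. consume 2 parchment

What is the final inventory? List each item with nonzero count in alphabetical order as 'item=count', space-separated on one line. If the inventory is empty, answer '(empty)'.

Answer: hammer=4 mica=1 plank=2

Derivation:
After 1 (gather 5 mica): mica=5
After 2 (craft parchment): mica=2 parchment=2
After 3 (consume 1 mica): mica=1 parchment=2
After 4 (gather 4 sulfur): mica=1 parchment=2 sulfur=4
After 5 (craft hammer): hammer=4 mica=1 parchment=2 sulfur=2
After 6 (craft plank): hammer=4 mica=1 parchment=2 plank=2
After 7 (consume 2 parchment): hammer=4 mica=1 plank=2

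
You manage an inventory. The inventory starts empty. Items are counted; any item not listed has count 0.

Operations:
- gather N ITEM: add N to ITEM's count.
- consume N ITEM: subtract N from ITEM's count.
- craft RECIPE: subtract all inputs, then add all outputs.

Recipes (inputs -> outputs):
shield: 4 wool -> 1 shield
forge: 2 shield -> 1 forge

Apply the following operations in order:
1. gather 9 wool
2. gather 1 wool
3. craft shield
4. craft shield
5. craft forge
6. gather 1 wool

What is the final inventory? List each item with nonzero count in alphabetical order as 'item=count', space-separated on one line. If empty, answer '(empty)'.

After 1 (gather 9 wool): wool=9
After 2 (gather 1 wool): wool=10
After 3 (craft shield): shield=1 wool=6
After 4 (craft shield): shield=2 wool=2
After 5 (craft forge): forge=1 wool=2
After 6 (gather 1 wool): forge=1 wool=3

Answer: forge=1 wool=3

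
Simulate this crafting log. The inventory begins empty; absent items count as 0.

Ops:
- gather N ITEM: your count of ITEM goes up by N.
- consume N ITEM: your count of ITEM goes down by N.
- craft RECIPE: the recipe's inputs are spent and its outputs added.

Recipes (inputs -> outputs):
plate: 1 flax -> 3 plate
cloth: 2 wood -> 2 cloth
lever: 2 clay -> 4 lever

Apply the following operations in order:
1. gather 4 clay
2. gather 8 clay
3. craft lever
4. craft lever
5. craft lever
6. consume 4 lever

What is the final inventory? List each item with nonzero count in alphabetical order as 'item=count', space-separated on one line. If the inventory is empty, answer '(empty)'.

After 1 (gather 4 clay): clay=4
After 2 (gather 8 clay): clay=12
After 3 (craft lever): clay=10 lever=4
After 4 (craft lever): clay=8 lever=8
After 5 (craft lever): clay=6 lever=12
After 6 (consume 4 lever): clay=6 lever=8

Answer: clay=6 lever=8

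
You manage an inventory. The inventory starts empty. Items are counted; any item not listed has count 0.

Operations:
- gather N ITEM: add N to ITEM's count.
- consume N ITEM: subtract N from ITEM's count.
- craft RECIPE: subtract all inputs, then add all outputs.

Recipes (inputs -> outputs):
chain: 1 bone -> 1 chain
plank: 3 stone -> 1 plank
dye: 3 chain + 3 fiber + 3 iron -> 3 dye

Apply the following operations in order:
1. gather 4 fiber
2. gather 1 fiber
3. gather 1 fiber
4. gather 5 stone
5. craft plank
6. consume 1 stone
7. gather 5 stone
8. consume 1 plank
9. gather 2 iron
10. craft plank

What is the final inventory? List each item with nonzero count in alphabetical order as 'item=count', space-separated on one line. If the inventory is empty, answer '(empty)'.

Answer: fiber=6 iron=2 plank=1 stone=3

Derivation:
After 1 (gather 4 fiber): fiber=4
After 2 (gather 1 fiber): fiber=5
After 3 (gather 1 fiber): fiber=6
After 4 (gather 5 stone): fiber=6 stone=5
After 5 (craft plank): fiber=6 plank=1 stone=2
After 6 (consume 1 stone): fiber=6 plank=1 stone=1
After 7 (gather 5 stone): fiber=6 plank=1 stone=6
After 8 (consume 1 plank): fiber=6 stone=6
After 9 (gather 2 iron): fiber=6 iron=2 stone=6
After 10 (craft plank): fiber=6 iron=2 plank=1 stone=3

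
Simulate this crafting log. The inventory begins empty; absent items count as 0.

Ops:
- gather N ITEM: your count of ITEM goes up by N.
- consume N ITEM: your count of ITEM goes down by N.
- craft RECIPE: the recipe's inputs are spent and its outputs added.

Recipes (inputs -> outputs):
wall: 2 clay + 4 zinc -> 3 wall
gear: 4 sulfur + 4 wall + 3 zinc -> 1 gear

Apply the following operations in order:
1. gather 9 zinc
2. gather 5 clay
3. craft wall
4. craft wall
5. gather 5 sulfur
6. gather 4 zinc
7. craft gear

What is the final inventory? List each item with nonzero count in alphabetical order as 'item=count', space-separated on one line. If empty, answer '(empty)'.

After 1 (gather 9 zinc): zinc=9
After 2 (gather 5 clay): clay=5 zinc=9
After 3 (craft wall): clay=3 wall=3 zinc=5
After 4 (craft wall): clay=1 wall=6 zinc=1
After 5 (gather 5 sulfur): clay=1 sulfur=5 wall=6 zinc=1
After 6 (gather 4 zinc): clay=1 sulfur=5 wall=6 zinc=5
After 7 (craft gear): clay=1 gear=1 sulfur=1 wall=2 zinc=2

Answer: clay=1 gear=1 sulfur=1 wall=2 zinc=2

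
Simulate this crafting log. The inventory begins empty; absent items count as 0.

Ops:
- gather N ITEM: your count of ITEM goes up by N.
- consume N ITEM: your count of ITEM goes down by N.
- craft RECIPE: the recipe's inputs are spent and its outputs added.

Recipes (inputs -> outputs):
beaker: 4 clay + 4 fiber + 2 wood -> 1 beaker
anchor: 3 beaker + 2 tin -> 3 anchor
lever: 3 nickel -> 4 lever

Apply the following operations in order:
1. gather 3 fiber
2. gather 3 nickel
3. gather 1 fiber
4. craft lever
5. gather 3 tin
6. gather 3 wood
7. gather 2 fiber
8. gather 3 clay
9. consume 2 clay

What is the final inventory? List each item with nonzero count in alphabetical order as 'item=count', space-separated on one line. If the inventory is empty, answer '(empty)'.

After 1 (gather 3 fiber): fiber=3
After 2 (gather 3 nickel): fiber=3 nickel=3
After 3 (gather 1 fiber): fiber=4 nickel=3
After 4 (craft lever): fiber=4 lever=4
After 5 (gather 3 tin): fiber=4 lever=4 tin=3
After 6 (gather 3 wood): fiber=4 lever=4 tin=3 wood=3
After 7 (gather 2 fiber): fiber=6 lever=4 tin=3 wood=3
After 8 (gather 3 clay): clay=3 fiber=6 lever=4 tin=3 wood=3
After 9 (consume 2 clay): clay=1 fiber=6 lever=4 tin=3 wood=3

Answer: clay=1 fiber=6 lever=4 tin=3 wood=3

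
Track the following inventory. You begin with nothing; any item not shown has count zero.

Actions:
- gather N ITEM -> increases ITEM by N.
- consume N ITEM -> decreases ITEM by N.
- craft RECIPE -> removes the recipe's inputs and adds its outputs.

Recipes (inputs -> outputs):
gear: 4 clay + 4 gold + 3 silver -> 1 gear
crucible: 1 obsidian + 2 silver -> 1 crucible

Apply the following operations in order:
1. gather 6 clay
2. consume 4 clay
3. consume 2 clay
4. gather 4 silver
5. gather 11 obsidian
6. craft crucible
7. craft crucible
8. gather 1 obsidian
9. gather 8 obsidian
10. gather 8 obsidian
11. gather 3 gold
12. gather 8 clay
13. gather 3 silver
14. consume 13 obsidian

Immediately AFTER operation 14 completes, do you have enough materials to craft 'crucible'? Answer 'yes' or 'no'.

Answer: yes

Derivation:
After 1 (gather 6 clay): clay=6
After 2 (consume 4 clay): clay=2
After 3 (consume 2 clay): (empty)
After 4 (gather 4 silver): silver=4
After 5 (gather 11 obsidian): obsidian=11 silver=4
After 6 (craft crucible): crucible=1 obsidian=10 silver=2
After 7 (craft crucible): crucible=2 obsidian=9
After 8 (gather 1 obsidian): crucible=2 obsidian=10
After 9 (gather 8 obsidian): crucible=2 obsidian=18
After 10 (gather 8 obsidian): crucible=2 obsidian=26
After 11 (gather 3 gold): crucible=2 gold=3 obsidian=26
After 12 (gather 8 clay): clay=8 crucible=2 gold=3 obsidian=26
After 13 (gather 3 silver): clay=8 crucible=2 gold=3 obsidian=26 silver=3
After 14 (consume 13 obsidian): clay=8 crucible=2 gold=3 obsidian=13 silver=3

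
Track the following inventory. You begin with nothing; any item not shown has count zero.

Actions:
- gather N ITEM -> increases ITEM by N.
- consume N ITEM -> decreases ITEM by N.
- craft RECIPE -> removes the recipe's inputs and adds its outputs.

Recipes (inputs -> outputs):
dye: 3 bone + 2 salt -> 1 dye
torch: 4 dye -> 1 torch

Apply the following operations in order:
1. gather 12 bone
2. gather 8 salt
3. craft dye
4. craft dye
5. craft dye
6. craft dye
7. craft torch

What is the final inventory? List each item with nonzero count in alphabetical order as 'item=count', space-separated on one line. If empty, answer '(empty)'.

Answer: torch=1

Derivation:
After 1 (gather 12 bone): bone=12
After 2 (gather 8 salt): bone=12 salt=8
After 3 (craft dye): bone=9 dye=1 salt=6
After 4 (craft dye): bone=6 dye=2 salt=4
After 5 (craft dye): bone=3 dye=3 salt=2
After 6 (craft dye): dye=4
After 7 (craft torch): torch=1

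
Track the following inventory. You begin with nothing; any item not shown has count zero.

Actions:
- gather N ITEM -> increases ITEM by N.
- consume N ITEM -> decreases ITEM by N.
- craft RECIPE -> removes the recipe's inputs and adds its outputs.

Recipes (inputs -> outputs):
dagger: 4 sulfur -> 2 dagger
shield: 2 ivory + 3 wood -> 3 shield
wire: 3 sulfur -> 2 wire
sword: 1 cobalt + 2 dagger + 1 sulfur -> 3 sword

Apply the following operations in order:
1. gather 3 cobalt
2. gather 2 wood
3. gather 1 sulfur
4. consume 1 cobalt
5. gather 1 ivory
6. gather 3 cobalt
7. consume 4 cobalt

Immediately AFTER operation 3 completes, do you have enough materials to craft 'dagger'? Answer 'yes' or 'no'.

Answer: no

Derivation:
After 1 (gather 3 cobalt): cobalt=3
After 2 (gather 2 wood): cobalt=3 wood=2
After 3 (gather 1 sulfur): cobalt=3 sulfur=1 wood=2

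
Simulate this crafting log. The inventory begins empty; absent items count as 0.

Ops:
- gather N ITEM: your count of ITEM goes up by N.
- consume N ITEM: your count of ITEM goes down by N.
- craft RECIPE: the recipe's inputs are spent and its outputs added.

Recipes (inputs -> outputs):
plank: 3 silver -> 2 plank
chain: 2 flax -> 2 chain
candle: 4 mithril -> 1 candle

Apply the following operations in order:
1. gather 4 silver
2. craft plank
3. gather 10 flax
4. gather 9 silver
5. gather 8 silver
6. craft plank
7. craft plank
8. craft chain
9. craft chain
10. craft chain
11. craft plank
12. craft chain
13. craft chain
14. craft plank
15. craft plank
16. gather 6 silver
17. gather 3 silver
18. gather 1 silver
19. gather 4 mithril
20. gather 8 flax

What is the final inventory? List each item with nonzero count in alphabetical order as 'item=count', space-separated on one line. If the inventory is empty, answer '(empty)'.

After 1 (gather 4 silver): silver=4
After 2 (craft plank): plank=2 silver=1
After 3 (gather 10 flax): flax=10 plank=2 silver=1
After 4 (gather 9 silver): flax=10 plank=2 silver=10
After 5 (gather 8 silver): flax=10 plank=2 silver=18
After 6 (craft plank): flax=10 plank=4 silver=15
After 7 (craft plank): flax=10 plank=6 silver=12
After 8 (craft chain): chain=2 flax=8 plank=6 silver=12
After 9 (craft chain): chain=4 flax=6 plank=6 silver=12
After 10 (craft chain): chain=6 flax=4 plank=6 silver=12
After 11 (craft plank): chain=6 flax=4 plank=8 silver=9
After 12 (craft chain): chain=8 flax=2 plank=8 silver=9
After 13 (craft chain): chain=10 plank=8 silver=9
After 14 (craft plank): chain=10 plank=10 silver=6
After 15 (craft plank): chain=10 plank=12 silver=3
After 16 (gather 6 silver): chain=10 plank=12 silver=9
After 17 (gather 3 silver): chain=10 plank=12 silver=12
After 18 (gather 1 silver): chain=10 plank=12 silver=13
After 19 (gather 4 mithril): chain=10 mithril=4 plank=12 silver=13
After 20 (gather 8 flax): chain=10 flax=8 mithril=4 plank=12 silver=13

Answer: chain=10 flax=8 mithril=4 plank=12 silver=13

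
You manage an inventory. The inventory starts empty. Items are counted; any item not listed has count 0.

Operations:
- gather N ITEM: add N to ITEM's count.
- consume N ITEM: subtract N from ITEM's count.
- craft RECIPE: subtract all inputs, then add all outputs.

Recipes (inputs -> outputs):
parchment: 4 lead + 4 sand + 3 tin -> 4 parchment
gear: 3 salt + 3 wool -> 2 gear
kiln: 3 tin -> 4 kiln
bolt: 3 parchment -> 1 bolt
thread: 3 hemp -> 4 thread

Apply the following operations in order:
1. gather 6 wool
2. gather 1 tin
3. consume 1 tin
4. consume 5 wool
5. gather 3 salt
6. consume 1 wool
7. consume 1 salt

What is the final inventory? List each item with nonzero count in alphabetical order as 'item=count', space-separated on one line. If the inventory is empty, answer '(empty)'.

After 1 (gather 6 wool): wool=6
After 2 (gather 1 tin): tin=1 wool=6
After 3 (consume 1 tin): wool=6
After 4 (consume 5 wool): wool=1
After 5 (gather 3 salt): salt=3 wool=1
After 6 (consume 1 wool): salt=3
After 7 (consume 1 salt): salt=2

Answer: salt=2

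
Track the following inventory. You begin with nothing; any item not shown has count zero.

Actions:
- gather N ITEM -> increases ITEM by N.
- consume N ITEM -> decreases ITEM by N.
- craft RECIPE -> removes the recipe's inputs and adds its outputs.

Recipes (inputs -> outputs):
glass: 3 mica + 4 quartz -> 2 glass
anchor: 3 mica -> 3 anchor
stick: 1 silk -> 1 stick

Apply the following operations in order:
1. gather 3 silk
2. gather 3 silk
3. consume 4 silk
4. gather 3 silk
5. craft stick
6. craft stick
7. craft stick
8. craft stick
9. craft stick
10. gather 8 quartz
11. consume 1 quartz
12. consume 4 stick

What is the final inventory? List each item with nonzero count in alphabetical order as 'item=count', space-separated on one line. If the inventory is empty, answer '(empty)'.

After 1 (gather 3 silk): silk=3
After 2 (gather 3 silk): silk=6
After 3 (consume 4 silk): silk=2
After 4 (gather 3 silk): silk=5
After 5 (craft stick): silk=4 stick=1
After 6 (craft stick): silk=3 stick=2
After 7 (craft stick): silk=2 stick=3
After 8 (craft stick): silk=1 stick=4
After 9 (craft stick): stick=5
After 10 (gather 8 quartz): quartz=8 stick=5
After 11 (consume 1 quartz): quartz=7 stick=5
After 12 (consume 4 stick): quartz=7 stick=1

Answer: quartz=7 stick=1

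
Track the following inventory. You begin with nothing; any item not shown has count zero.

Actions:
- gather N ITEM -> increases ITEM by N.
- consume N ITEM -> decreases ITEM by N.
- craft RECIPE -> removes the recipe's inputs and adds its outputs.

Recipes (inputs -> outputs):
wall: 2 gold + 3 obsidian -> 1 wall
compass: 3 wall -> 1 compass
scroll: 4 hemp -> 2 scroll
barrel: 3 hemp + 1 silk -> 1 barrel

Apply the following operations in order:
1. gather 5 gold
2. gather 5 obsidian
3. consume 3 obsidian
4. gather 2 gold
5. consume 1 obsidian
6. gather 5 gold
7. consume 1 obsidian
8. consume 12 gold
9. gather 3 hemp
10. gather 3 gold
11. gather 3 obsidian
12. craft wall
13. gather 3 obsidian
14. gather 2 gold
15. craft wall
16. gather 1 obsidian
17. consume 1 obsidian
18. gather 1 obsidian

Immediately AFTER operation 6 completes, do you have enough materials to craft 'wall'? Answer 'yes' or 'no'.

Answer: no

Derivation:
After 1 (gather 5 gold): gold=5
After 2 (gather 5 obsidian): gold=5 obsidian=5
After 3 (consume 3 obsidian): gold=5 obsidian=2
After 4 (gather 2 gold): gold=7 obsidian=2
After 5 (consume 1 obsidian): gold=7 obsidian=1
After 6 (gather 5 gold): gold=12 obsidian=1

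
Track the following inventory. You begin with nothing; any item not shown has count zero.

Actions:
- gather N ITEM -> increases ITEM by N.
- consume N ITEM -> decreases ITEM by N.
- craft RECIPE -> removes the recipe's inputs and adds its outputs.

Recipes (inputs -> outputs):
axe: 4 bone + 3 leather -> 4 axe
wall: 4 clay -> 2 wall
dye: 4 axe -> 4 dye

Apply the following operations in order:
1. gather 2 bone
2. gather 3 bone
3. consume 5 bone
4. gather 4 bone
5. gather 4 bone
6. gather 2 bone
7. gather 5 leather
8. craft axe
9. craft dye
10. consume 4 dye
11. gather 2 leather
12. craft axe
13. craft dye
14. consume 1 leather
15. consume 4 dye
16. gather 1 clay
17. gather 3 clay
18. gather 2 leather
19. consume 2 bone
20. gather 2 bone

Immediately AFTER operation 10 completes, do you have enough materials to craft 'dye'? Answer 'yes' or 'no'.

Answer: no

Derivation:
After 1 (gather 2 bone): bone=2
After 2 (gather 3 bone): bone=5
After 3 (consume 5 bone): (empty)
After 4 (gather 4 bone): bone=4
After 5 (gather 4 bone): bone=8
After 6 (gather 2 bone): bone=10
After 7 (gather 5 leather): bone=10 leather=5
After 8 (craft axe): axe=4 bone=6 leather=2
After 9 (craft dye): bone=6 dye=4 leather=2
After 10 (consume 4 dye): bone=6 leather=2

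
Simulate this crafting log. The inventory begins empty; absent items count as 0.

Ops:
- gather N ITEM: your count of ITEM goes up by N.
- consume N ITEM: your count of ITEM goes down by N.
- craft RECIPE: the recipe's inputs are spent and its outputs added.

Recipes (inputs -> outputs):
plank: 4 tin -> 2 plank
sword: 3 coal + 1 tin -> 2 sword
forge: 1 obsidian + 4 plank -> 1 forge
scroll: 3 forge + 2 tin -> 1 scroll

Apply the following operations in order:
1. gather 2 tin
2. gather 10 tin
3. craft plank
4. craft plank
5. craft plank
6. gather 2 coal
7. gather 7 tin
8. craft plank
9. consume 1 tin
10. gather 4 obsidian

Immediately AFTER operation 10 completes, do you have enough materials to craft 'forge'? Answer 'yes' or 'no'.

After 1 (gather 2 tin): tin=2
After 2 (gather 10 tin): tin=12
After 3 (craft plank): plank=2 tin=8
After 4 (craft plank): plank=4 tin=4
After 5 (craft plank): plank=6
After 6 (gather 2 coal): coal=2 plank=6
After 7 (gather 7 tin): coal=2 plank=6 tin=7
After 8 (craft plank): coal=2 plank=8 tin=3
After 9 (consume 1 tin): coal=2 plank=8 tin=2
After 10 (gather 4 obsidian): coal=2 obsidian=4 plank=8 tin=2

Answer: yes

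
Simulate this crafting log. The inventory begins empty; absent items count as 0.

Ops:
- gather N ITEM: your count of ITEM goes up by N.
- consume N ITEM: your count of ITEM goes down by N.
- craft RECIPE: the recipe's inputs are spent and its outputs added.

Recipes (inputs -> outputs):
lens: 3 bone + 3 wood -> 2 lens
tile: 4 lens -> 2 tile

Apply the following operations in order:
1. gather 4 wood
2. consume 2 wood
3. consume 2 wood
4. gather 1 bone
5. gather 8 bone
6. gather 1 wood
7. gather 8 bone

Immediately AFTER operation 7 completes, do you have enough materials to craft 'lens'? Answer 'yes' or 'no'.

After 1 (gather 4 wood): wood=4
After 2 (consume 2 wood): wood=2
After 3 (consume 2 wood): (empty)
After 4 (gather 1 bone): bone=1
After 5 (gather 8 bone): bone=9
After 6 (gather 1 wood): bone=9 wood=1
After 7 (gather 8 bone): bone=17 wood=1

Answer: no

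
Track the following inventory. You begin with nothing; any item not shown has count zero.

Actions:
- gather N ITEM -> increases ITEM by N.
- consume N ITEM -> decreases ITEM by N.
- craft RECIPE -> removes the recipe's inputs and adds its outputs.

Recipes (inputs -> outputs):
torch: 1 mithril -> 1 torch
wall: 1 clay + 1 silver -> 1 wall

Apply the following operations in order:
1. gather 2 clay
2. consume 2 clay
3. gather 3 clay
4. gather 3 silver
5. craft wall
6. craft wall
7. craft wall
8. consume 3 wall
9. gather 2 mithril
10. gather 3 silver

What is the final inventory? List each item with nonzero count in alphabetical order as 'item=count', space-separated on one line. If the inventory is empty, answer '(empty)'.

After 1 (gather 2 clay): clay=2
After 2 (consume 2 clay): (empty)
After 3 (gather 3 clay): clay=3
After 4 (gather 3 silver): clay=3 silver=3
After 5 (craft wall): clay=2 silver=2 wall=1
After 6 (craft wall): clay=1 silver=1 wall=2
After 7 (craft wall): wall=3
After 8 (consume 3 wall): (empty)
After 9 (gather 2 mithril): mithril=2
After 10 (gather 3 silver): mithril=2 silver=3

Answer: mithril=2 silver=3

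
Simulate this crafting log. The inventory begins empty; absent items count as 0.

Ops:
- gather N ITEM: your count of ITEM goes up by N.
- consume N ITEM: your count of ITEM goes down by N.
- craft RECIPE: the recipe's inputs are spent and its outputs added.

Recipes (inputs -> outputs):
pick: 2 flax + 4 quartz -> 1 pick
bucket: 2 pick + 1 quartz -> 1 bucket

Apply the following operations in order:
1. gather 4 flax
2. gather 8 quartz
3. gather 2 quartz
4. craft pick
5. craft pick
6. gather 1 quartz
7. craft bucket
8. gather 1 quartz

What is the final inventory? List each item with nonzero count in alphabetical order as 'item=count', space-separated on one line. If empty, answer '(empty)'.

After 1 (gather 4 flax): flax=4
After 2 (gather 8 quartz): flax=4 quartz=8
After 3 (gather 2 quartz): flax=4 quartz=10
After 4 (craft pick): flax=2 pick=1 quartz=6
After 5 (craft pick): pick=2 quartz=2
After 6 (gather 1 quartz): pick=2 quartz=3
After 7 (craft bucket): bucket=1 quartz=2
After 8 (gather 1 quartz): bucket=1 quartz=3

Answer: bucket=1 quartz=3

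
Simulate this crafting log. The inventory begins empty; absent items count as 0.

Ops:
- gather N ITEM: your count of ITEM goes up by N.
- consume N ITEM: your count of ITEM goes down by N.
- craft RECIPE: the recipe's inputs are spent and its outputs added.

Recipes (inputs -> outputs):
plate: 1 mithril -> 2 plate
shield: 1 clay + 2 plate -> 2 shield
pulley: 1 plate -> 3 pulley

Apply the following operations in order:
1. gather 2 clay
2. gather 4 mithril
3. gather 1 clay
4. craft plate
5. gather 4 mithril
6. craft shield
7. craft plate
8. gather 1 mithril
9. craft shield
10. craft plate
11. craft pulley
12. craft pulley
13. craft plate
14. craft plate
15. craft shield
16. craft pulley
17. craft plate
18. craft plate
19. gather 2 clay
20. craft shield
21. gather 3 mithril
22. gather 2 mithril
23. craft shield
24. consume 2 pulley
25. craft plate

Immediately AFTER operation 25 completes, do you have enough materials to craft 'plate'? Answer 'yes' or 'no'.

After 1 (gather 2 clay): clay=2
After 2 (gather 4 mithril): clay=2 mithril=4
After 3 (gather 1 clay): clay=3 mithril=4
After 4 (craft plate): clay=3 mithril=3 plate=2
After 5 (gather 4 mithril): clay=3 mithril=7 plate=2
After 6 (craft shield): clay=2 mithril=7 shield=2
After 7 (craft plate): clay=2 mithril=6 plate=2 shield=2
After 8 (gather 1 mithril): clay=2 mithril=7 plate=2 shield=2
After 9 (craft shield): clay=1 mithril=7 shield=4
After 10 (craft plate): clay=1 mithril=6 plate=2 shield=4
After 11 (craft pulley): clay=1 mithril=6 plate=1 pulley=3 shield=4
After 12 (craft pulley): clay=1 mithril=6 pulley=6 shield=4
After 13 (craft plate): clay=1 mithril=5 plate=2 pulley=6 shield=4
After 14 (craft plate): clay=1 mithril=4 plate=4 pulley=6 shield=4
After 15 (craft shield): mithril=4 plate=2 pulley=6 shield=6
After 16 (craft pulley): mithril=4 plate=1 pulley=9 shield=6
After 17 (craft plate): mithril=3 plate=3 pulley=9 shield=6
After 18 (craft plate): mithril=2 plate=5 pulley=9 shield=6
After 19 (gather 2 clay): clay=2 mithril=2 plate=5 pulley=9 shield=6
After 20 (craft shield): clay=1 mithril=2 plate=3 pulley=9 shield=8
After 21 (gather 3 mithril): clay=1 mithril=5 plate=3 pulley=9 shield=8
After 22 (gather 2 mithril): clay=1 mithril=7 plate=3 pulley=9 shield=8
After 23 (craft shield): mithril=7 plate=1 pulley=9 shield=10
After 24 (consume 2 pulley): mithril=7 plate=1 pulley=7 shield=10
After 25 (craft plate): mithril=6 plate=3 pulley=7 shield=10

Answer: yes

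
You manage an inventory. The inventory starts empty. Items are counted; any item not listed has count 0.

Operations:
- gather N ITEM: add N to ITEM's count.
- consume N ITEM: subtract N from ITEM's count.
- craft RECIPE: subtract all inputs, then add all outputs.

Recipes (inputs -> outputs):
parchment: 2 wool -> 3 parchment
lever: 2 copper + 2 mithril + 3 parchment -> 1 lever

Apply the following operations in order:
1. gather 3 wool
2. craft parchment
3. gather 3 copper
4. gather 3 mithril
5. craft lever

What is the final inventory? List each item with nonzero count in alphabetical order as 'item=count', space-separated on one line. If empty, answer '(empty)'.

After 1 (gather 3 wool): wool=3
After 2 (craft parchment): parchment=3 wool=1
After 3 (gather 3 copper): copper=3 parchment=3 wool=1
After 4 (gather 3 mithril): copper=3 mithril=3 parchment=3 wool=1
After 5 (craft lever): copper=1 lever=1 mithril=1 wool=1

Answer: copper=1 lever=1 mithril=1 wool=1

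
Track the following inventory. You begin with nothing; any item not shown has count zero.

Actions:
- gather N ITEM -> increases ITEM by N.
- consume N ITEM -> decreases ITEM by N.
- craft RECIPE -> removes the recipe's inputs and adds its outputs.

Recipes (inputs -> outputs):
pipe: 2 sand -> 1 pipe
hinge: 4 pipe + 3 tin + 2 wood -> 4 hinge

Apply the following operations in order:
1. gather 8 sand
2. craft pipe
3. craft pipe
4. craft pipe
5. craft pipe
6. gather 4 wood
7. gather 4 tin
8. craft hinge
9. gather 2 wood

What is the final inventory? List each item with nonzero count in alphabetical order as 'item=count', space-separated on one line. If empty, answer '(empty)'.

Answer: hinge=4 tin=1 wood=4

Derivation:
After 1 (gather 8 sand): sand=8
After 2 (craft pipe): pipe=1 sand=6
After 3 (craft pipe): pipe=2 sand=4
After 4 (craft pipe): pipe=3 sand=2
After 5 (craft pipe): pipe=4
After 6 (gather 4 wood): pipe=4 wood=4
After 7 (gather 4 tin): pipe=4 tin=4 wood=4
After 8 (craft hinge): hinge=4 tin=1 wood=2
After 9 (gather 2 wood): hinge=4 tin=1 wood=4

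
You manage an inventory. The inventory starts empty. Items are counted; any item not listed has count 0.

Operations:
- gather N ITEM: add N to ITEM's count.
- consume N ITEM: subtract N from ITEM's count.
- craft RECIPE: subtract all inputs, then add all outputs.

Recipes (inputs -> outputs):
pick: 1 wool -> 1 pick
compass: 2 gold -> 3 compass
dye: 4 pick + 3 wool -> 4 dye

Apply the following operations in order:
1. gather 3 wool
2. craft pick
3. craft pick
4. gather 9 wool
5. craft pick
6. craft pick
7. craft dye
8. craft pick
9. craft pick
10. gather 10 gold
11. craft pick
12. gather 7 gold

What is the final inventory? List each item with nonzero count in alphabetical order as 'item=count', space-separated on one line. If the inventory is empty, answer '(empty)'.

After 1 (gather 3 wool): wool=3
After 2 (craft pick): pick=1 wool=2
After 3 (craft pick): pick=2 wool=1
After 4 (gather 9 wool): pick=2 wool=10
After 5 (craft pick): pick=3 wool=9
After 6 (craft pick): pick=4 wool=8
After 7 (craft dye): dye=4 wool=5
After 8 (craft pick): dye=4 pick=1 wool=4
After 9 (craft pick): dye=4 pick=2 wool=3
After 10 (gather 10 gold): dye=4 gold=10 pick=2 wool=3
After 11 (craft pick): dye=4 gold=10 pick=3 wool=2
After 12 (gather 7 gold): dye=4 gold=17 pick=3 wool=2

Answer: dye=4 gold=17 pick=3 wool=2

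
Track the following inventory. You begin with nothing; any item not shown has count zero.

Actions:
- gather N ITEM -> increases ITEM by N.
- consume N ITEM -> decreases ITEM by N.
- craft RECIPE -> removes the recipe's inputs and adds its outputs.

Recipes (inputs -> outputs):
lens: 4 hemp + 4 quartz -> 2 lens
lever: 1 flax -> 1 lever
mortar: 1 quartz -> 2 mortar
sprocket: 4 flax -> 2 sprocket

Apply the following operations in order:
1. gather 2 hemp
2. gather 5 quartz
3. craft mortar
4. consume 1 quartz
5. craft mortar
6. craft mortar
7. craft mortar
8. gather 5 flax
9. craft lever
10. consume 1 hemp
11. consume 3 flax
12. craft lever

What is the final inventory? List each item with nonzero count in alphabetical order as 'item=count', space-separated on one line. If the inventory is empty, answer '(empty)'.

Answer: hemp=1 lever=2 mortar=8

Derivation:
After 1 (gather 2 hemp): hemp=2
After 2 (gather 5 quartz): hemp=2 quartz=5
After 3 (craft mortar): hemp=2 mortar=2 quartz=4
After 4 (consume 1 quartz): hemp=2 mortar=2 quartz=3
After 5 (craft mortar): hemp=2 mortar=4 quartz=2
After 6 (craft mortar): hemp=2 mortar=6 quartz=1
After 7 (craft mortar): hemp=2 mortar=8
After 8 (gather 5 flax): flax=5 hemp=2 mortar=8
After 9 (craft lever): flax=4 hemp=2 lever=1 mortar=8
After 10 (consume 1 hemp): flax=4 hemp=1 lever=1 mortar=8
After 11 (consume 3 flax): flax=1 hemp=1 lever=1 mortar=8
After 12 (craft lever): hemp=1 lever=2 mortar=8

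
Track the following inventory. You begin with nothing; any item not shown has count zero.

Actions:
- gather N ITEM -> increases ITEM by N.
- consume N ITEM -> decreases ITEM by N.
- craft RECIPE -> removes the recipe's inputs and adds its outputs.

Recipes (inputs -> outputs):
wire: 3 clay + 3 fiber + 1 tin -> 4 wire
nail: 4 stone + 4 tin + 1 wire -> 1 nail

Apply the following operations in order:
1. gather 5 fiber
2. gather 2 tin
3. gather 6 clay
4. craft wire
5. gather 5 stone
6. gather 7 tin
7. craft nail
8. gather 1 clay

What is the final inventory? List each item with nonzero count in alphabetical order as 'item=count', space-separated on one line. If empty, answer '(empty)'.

After 1 (gather 5 fiber): fiber=5
After 2 (gather 2 tin): fiber=5 tin=2
After 3 (gather 6 clay): clay=6 fiber=5 tin=2
After 4 (craft wire): clay=3 fiber=2 tin=1 wire=4
After 5 (gather 5 stone): clay=3 fiber=2 stone=5 tin=1 wire=4
After 6 (gather 7 tin): clay=3 fiber=2 stone=5 tin=8 wire=4
After 7 (craft nail): clay=3 fiber=2 nail=1 stone=1 tin=4 wire=3
After 8 (gather 1 clay): clay=4 fiber=2 nail=1 stone=1 tin=4 wire=3

Answer: clay=4 fiber=2 nail=1 stone=1 tin=4 wire=3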